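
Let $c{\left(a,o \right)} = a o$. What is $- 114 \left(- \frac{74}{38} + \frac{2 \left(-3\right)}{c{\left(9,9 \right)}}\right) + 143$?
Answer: $\frac{3361}{9} \approx 373.44$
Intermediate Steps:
$- 114 \left(- \frac{74}{38} + \frac{2 \left(-3\right)}{c{\left(9,9 \right)}}\right) + 143 = - 114 \left(- \frac{74}{38} + \frac{2 \left(-3\right)}{9 \cdot 9}\right) + 143 = - 114 \left(\left(-74\right) \frac{1}{38} - \frac{6}{81}\right) + 143 = - 114 \left(- \frac{37}{19} - \frac{2}{27}\right) + 143 = \left(-114\right) \left(- \frac{1037}{513}\right) + 143 = \frac{2074}{9} + 143 = \frac{3361}{9}$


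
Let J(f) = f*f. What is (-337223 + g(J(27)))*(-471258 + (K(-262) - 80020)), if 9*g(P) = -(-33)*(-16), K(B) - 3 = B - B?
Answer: 557804852375/3 ≈ 1.8594e+11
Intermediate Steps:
J(f) = f²
K(B) = 3 (K(B) = 3 + (B - B) = 3 + 0 = 3)
g(P) = -176/3 (g(P) = (-(-33)*(-16))/9 = (-1*528)/9 = (⅑)*(-528) = -176/3)
(-337223 + g(J(27)))*(-471258 + (K(-262) - 80020)) = (-337223 - 176/3)*(-471258 + (3 - 80020)) = -1011845*(-471258 - 80017)/3 = -1011845/3*(-551275) = 557804852375/3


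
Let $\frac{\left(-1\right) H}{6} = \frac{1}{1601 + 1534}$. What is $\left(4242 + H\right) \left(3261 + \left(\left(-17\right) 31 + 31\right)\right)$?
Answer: $\frac{2451387064}{209} \approx 1.1729 \cdot 10^{7}$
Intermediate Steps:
$H = - \frac{2}{1045}$ ($H = - \frac{6}{1601 + 1534} = - \frac{6}{3135} = \left(-6\right) \frac{1}{3135} = - \frac{2}{1045} \approx -0.0019139$)
$\left(4242 + H\right) \left(3261 + \left(\left(-17\right) 31 + 31\right)\right) = \left(4242 - \frac{2}{1045}\right) \left(3261 + \left(\left(-17\right) 31 + 31\right)\right) = \frac{4432888 \left(3261 + \left(-527 + 31\right)\right)}{1045} = \frac{4432888 \left(3261 - 496\right)}{1045} = \frac{4432888}{1045} \cdot 2765 = \frac{2451387064}{209}$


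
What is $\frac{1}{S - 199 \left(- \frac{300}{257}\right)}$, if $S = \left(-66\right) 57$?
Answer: $- \frac{257}{907134} \approx -0.00028331$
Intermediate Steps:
$S = -3762$
$\frac{1}{S - 199 \left(- \frac{300}{257}\right)} = \frac{1}{-3762 - 199 \left(- \frac{300}{257}\right)} = \frac{1}{-3762 - 199 \left(\left(-300\right) \frac{1}{257}\right)} = \frac{1}{-3762 - - \frac{59700}{257}} = \frac{1}{-3762 + \frac{59700}{257}} = \frac{1}{- \frac{907134}{257}} = - \frac{257}{907134}$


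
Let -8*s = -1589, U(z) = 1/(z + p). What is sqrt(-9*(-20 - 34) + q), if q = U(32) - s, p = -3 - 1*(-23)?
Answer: 27*sqrt(1066)/52 ≈ 16.953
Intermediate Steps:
p = 20 (p = -3 + 23 = 20)
U(z) = 1/(20 + z) (U(z) = 1/(z + 20) = 1/(20 + z))
s = 1589/8 (s = -1/8*(-1589) = 1589/8 ≈ 198.63)
q = -20655/104 (q = 1/(20 + 32) - 1*1589/8 = 1/52 - 1589/8 = -20655/104 ≈ -198.61)
sqrt(-9*(-20 - 34) + q) = sqrt(-9*(-20 - 34) - 20655/104) = sqrt(-9*(-54) - 20655/104) = sqrt(486 - 20655/104) = sqrt(29889/104) = 27*sqrt(1066)/52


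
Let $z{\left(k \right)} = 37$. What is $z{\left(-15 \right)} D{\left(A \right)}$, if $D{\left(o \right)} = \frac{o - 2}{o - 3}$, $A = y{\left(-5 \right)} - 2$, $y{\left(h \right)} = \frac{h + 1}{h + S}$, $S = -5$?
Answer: $\frac{666}{23} \approx 28.957$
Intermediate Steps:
$y{\left(h \right)} = \frac{1 + h}{-5 + h}$ ($y{\left(h \right)} = \frac{h + 1}{h - 5} = \frac{1 + h}{-5 + h}$)
$A = - \frac{8}{5}$ ($A = \frac{1 - 5}{-5 - 5} - 2 = \frac{1}{-10} \left(-4\right) - 2 = \left(- \frac{1}{10}\right) \left(-4\right) - 2 = \frac{2}{5} - 2 = - \frac{8}{5} \approx -1.6$)
$D{\left(o \right)} = \frac{-2 + o}{-3 + o}$
$z{\left(-15 \right)} D{\left(A \right)} = 37 \frac{-2 - \frac{8}{5}}{-3 - \frac{8}{5}} = 37 \frac{1}{- \frac{23}{5}} \left(- \frac{18}{5}\right) = 37 \left(\left(- \frac{5}{23}\right) \left(- \frac{18}{5}\right)\right) = 37 \cdot \frac{18}{23} = \frac{666}{23}$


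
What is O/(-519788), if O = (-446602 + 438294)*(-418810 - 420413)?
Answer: -1743066171/129947 ≈ -13414.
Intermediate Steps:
O = 6972264684 (O = -8308*(-839223) = 6972264684)
O/(-519788) = 6972264684/(-519788) = 6972264684*(-1/519788) = -1743066171/129947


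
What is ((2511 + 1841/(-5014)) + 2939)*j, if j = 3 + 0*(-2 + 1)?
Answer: 81973377/5014 ≈ 16349.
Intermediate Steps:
j = 3 (j = 3 + 0*(-1) = 3 + 0 = 3)
((2511 + 1841/(-5014)) + 2939)*j = ((2511 + 1841/(-5014)) + 2939)*3 = ((2511 + 1841*(-1/5014)) + 2939)*3 = ((2511 - 1841/5014) + 2939)*3 = (12588313/5014 + 2939)*3 = (27324459/5014)*3 = 81973377/5014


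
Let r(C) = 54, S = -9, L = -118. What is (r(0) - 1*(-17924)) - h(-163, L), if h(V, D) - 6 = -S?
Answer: 17963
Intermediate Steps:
h(V, D) = 15 (h(V, D) = 6 - 1*(-9) = 6 + 9 = 15)
(r(0) - 1*(-17924)) - h(-163, L) = (54 - 1*(-17924)) - 1*15 = (54 + 17924) - 15 = 17978 - 15 = 17963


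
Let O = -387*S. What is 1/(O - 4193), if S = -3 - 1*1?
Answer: -1/2645 ≈ -0.00037807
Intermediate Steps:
S = -4 (S = -3 - 1 = -4)
O = 1548 (O = -387*(-4) = 1548)
1/(O - 4193) = 1/(1548 - 4193) = 1/(-2645) = -1/2645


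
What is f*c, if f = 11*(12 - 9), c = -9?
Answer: -297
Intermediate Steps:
f = 33 (f = 11*3 = 33)
f*c = 33*(-9) = -297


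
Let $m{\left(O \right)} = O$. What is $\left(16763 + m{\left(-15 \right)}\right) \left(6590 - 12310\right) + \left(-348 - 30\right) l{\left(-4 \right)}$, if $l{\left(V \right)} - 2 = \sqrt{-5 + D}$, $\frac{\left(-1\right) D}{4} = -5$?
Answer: $-95799316 - 378 \sqrt{15} \approx -9.5801 \cdot 10^{7}$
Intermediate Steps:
$D = 20$ ($D = \left(-4\right) \left(-5\right) = 20$)
$l{\left(V \right)} = 2 + \sqrt{15}$ ($l{\left(V \right)} = 2 + \sqrt{-5 + 20} = 2 + \sqrt{15}$)
$\left(16763 + m{\left(-15 \right)}\right) \left(6590 - 12310\right) + \left(-348 - 30\right) l{\left(-4 \right)} = \left(16763 - 15\right) \left(6590 - 12310\right) + \left(-348 - 30\right) \left(2 + \sqrt{15}\right) = 16748 \left(-5720\right) + \left(-348 - 30\right) \left(2 + \sqrt{15}\right) = -95798560 - 378 \left(2 + \sqrt{15}\right) = -95798560 - \left(756 + 378 \sqrt{15}\right) = -95799316 - 378 \sqrt{15}$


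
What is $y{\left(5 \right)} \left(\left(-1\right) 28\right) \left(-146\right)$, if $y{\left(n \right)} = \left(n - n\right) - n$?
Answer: $-20440$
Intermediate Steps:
$y{\left(n \right)} = - n$ ($y{\left(n \right)} = 0 - n = - n$)
$y{\left(5 \right)} \left(\left(-1\right) 28\right) \left(-146\right) = \left(-1\right) 5 \left(\left(-1\right) 28\right) \left(-146\right) = \left(-5\right) \left(-28\right) \left(-146\right) = 140 \left(-146\right) = -20440$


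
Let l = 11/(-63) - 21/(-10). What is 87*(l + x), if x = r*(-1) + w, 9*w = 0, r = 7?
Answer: -92713/210 ≈ -441.49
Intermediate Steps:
w = 0 (w = (⅑)*0 = 0)
x = -7 (x = 7*(-1) + 0 = -7 + 0 = -7)
l = 1213/630 (l = 11*(-1/63) - 21*(-⅒) = -11/63 + 21/10 = 1213/630 ≈ 1.9254)
87*(l + x) = 87*(1213/630 - 7) = 87*(-3197/630) = -92713/210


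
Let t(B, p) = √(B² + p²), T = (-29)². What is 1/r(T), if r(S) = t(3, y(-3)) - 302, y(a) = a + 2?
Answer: -151/45597 - √10/91194 ≈ -0.0033463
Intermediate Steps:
T = 841
y(a) = 2 + a
r(S) = -302 + √10 (r(S) = √(3² + (2 - 3)²) - 302 = √(9 + (-1)²) - 302 = √(9 + 1) - 302 = √10 - 302 = -302 + √10)
1/r(T) = 1/(-302 + √10)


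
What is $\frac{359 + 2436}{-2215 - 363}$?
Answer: $- \frac{2795}{2578} \approx -1.0842$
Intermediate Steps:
$\frac{359 + 2436}{-2215 - 363} = \frac{2795}{-2578} = 2795 \left(- \frac{1}{2578}\right) = - \frac{2795}{2578}$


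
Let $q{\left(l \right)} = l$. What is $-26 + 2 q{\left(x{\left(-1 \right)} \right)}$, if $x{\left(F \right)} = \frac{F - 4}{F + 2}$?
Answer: $-36$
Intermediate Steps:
$x{\left(F \right)} = \frac{-4 + F}{2 + F}$
$-26 + 2 q{\left(x{\left(-1 \right)} \right)} = -26 + 2 \frac{-4 - 1}{2 - 1} = -26 + 2 \cdot 1^{-1} \left(-5\right) = -26 + 2 \cdot 1 \left(-5\right) = -26 + 2 \left(-5\right) = -26 - 10 = -36$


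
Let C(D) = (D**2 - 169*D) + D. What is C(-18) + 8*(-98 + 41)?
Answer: 2892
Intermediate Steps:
C(D) = D**2 - 168*D
C(-18) + 8*(-98 + 41) = -18*(-168 - 18) + 8*(-98 + 41) = -18*(-186) + 8*(-57) = 3348 - 456 = 2892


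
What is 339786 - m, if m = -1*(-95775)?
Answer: 244011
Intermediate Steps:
m = 95775
339786 - m = 339786 - 1*95775 = 339786 - 95775 = 244011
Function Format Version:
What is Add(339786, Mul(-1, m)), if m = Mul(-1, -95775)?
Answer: 244011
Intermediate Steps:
m = 95775
Add(339786, Mul(-1, m)) = Add(339786, Mul(-1, 95775)) = Add(339786, -95775) = 244011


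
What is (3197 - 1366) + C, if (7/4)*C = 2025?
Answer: 20917/7 ≈ 2988.1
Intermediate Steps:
C = 8100/7 (C = (4/7)*2025 = 8100/7 ≈ 1157.1)
(3197 - 1366) + C = (3197 - 1366) + 8100/7 = 1831 + 8100/7 = 20917/7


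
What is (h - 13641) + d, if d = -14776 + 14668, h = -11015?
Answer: -24764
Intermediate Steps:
d = -108
(h - 13641) + d = (-11015 - 13641) - 108 = -24656 - 108 = -24764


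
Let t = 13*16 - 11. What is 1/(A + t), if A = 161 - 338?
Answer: 1/20 ≈ 0.050000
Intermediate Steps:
A = -177
t = 197 (t = 208 - 11 = 197)
1/(A + t) = 1/(-177 + 197) = 1/20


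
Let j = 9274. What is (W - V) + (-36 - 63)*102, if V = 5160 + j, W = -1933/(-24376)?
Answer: -597990099/24376 ≈ -24532.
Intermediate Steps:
W = 1933/24376 (W = -1933*(-1/24376) = 1933/24376 ≈ 0.079299)
V = 14434 (V = 5160 + 9274 = 14434)
(W - V) + (-36 - 63)*102 = (1933/24376 - 1*14434) + (-36 - 63)*102 = (1933/24376 - 14434) - 99*102 = -351841251/24376 - 10098 = -597990099/24376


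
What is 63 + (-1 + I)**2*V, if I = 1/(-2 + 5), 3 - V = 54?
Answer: 121/3 ≈ 40.333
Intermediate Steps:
V = -51 (V = 3 - 1*54 = 3 - 54 = -51)
I = 1/3 ≈ 0.33333
63 + (-1 + I)**2*V = 63 + (-1 + 1/3)**2*(-51) = 63 + (-2/3)**2*(-51) = 63 + (4/9)*(-51) = 63 - 68/3 = 121/3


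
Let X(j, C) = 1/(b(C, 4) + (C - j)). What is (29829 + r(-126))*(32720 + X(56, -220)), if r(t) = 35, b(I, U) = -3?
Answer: 272624842456/279 ≈ 9.7715e+8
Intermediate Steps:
X(j, C) = 1/(-3 + C - j) (X(j, C) = 1/(-3 + (C - j)) = 1/(-3 + C - j))
(29829 + r(-126))*(32720 + X(56, -220)) = (29829 + 35)*(32720 - 1/(3 + 56 - 1*(-220))) = 29864*(32720 - 1/(3 + 56 + 220)) = 29864*(32720 - 1/279) = 29864*(9128879/279) = 272624842456/279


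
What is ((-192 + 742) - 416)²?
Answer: 17956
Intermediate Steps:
((-192 + 742) - 416)² = (550 - 416)² = 134² = 17956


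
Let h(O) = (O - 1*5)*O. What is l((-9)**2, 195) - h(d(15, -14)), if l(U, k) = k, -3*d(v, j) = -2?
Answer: 1781/9 ≈ 197.89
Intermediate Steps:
d(v, j) = 2/3 (d(v, j) = -1/3*(-2) = 2/3)
h(O) = O*(-5 + O) (h(O) = (O - 5)*O = (-5 + O)*O = O*(-5 + O))
l((-9)**2, 195) - h(d(15, -14)) = 195 - 2*(-5 + 2/3)/3 = 195 - 2*(-13)/(3*3) = 195 - 1*(-26/9) = 195 + 26/9 = 1781/9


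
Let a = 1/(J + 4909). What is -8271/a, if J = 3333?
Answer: -68169582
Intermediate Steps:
a = 1/8242 (a = 1/(3333 + 4909) = 1/8242 ≈ 0.00012133)
-8271/a = -8271/1/8242 = -8271*8242 = -68169582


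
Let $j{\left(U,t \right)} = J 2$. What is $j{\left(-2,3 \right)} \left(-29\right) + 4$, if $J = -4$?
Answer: $236$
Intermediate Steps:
$j{\left(U,t \right)} = -8$ ($j{\left(U,t \right)} = \left(-4\right) 2 = -8$)
$j{\left(-2,3 \right)} \left(-29\right) + 4 = \left(-8\right) \left(-29\right) + 4 = 232 + 4 = 236$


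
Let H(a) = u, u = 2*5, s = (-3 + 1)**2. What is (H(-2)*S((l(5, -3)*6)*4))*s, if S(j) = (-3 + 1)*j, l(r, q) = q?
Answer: 5760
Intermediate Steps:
s = 4 (s = (-2)**2 = 4)
S(j) = -2*j
u = 10
H(a) = 10
(H(-2)*S((l(5, -3)*6)*4))*s = (10*(-2*(-3*6)*4))*4 = (10*(-(-36)*4))*4 = (10*(-2*(-72)))*4 = (10*144)*4 = 1440*4 = 5760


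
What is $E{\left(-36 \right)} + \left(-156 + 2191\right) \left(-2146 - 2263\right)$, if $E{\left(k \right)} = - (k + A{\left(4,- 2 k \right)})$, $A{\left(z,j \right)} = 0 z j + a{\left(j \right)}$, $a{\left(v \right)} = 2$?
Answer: $-8972281$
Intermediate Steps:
$A{\left(z,j \right)} = 2$ ($A{\left(z,j \right)} = 0 z j + 2 = 0 j + 2 = 0 + 2 = 2$)
$E{\left(k \right)} = -2 - k$ ($E{\left(k \right)} = - (k + 2) = - (2 + k) = -2 - k$)
$E{\left(-36 \right)} + \left(-156 + 2191\right) \left(-2146 - 2263\right) = \left(-2 - -36\right) + \left(-156 + 2191\right) \left(-2146 - 2263\right) = \left(-2 + 36\right) + 2035 \left(-4409\right) = 34 - 8972315 = -8972281$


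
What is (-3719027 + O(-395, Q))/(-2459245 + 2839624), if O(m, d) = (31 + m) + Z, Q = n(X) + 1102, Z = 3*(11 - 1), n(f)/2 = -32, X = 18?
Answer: -1239787/126793 ≈ -9.7780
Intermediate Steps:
n(f) = -64 (n(f) = 2*(-32) = -64)
Z = 30 (Z = 3*10 = 30)
Q = 1038 (Q = -64 + 1102 = 1038)
O(m, d) = 61 + m (O(m, d) = (31 + m) + 30 = 61 + m)
(-3719027 + O(-395, Q))/(-2459245 + 2839624) = (-3719027 + (61 - 395))/(-2459245 + 2839624) = (-3719027 - 334)/380379 = -3719361*1/380379 = -1239787/126793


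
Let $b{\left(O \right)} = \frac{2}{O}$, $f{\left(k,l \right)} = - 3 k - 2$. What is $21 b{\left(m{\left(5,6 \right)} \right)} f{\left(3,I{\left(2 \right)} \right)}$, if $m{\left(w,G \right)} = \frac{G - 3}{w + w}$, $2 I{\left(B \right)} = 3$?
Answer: $-1540$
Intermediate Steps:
$I{\left(B \right)} = \frac{3}{2}$ ($I{\left(B \right)} = \frac{1}{2} \cdot 3 = \frac{3}{2}$)
$m{\left(w,G \right)} = \frac{-3 + G}{2 w}$
$f{\left(k,l \right)} = -2 - 3 k$
$21 b{\left(m{\left(5,6 \right)} \right)} f{\left(3,I{\left(2 \right)} \right)} = 21 \frac{2}{\frac{1}{2} \cdot \frac{1}{5} \left(-3 + 6\right)} \left(-2 - 9\right) = 21 \frac{2}{\frac{1}{2} \cdot \frac{1}{5} \cdot 3} \left(-2 - 9\right) = 21 \frac{2}{\frac{3}{10}} \left(-11\right) = 21 \cdot 2 \cdot \frac{10}{3} \left(-11\right) = 21 \cdot \frac{20}{3} \left(-11\right) = 140 \left(-11\right) = -1540$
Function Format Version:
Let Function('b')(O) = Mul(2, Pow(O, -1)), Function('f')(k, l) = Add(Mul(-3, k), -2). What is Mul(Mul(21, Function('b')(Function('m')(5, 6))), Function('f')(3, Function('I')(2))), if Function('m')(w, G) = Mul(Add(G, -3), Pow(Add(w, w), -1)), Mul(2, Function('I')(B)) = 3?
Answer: -1540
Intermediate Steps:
Function('I')(B) = Rational(3, 2) (Function('I')(B) = Mul(Rational(1, 2), 3) = Rational(3, 2))
Function('m')(w, G) = Mul(Rational(1, 2), Pow(w, -1), Add(-3, G)) (Function('m')(w, G) = Mul(Add(-3, G), Pow(Mul(2, w), -1)) = Mul(Add(-3, G), Mul(Rational(1, 2), Pow(w, -1))) = Mul(Rational(1, 2), Pow(w, -1), Add(-3, G)))
Function('f')(k, l) = Add(-2, Mul(-3, k))
Mul(Mul(21, Function('b')(Function('m')(5, 6))), Function('f')(3, Function('I')(2))) = Mul(Mul(21, Mul(2, Pow(Mul(Rational(1, 2), Pow(5, -1), Add(-3, 6)), -1))), Add(-2, Mul(-3, 3))) = Mul(Mul(21, Mul(2, Pow(Mul(Rational(1, 2), Rational(1, 5), 3), -1))), Add(-2, -9)) = Mul(Mul(21, Mul(2, Pow(Rational(3, 10), -1))), -11) = Mul(Mul(21, Mul(2, Rational(10, 3))), -11) = Mul(Mul(21, Rational(20, 3)), -11) = Mul(140, -11) = -1540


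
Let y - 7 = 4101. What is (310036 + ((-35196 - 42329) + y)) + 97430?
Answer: 334049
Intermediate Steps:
y = 4108 (y = 7 + 4101 = 4108)
(310036 + ((-35196 - 42329) + y)) + 97430 = (310036 + ((-35196 - 42329) + 4108)) + 97430 = (310036 + (-77525 + 4108)) + 97430 = (310036 - 73417) + 97430 = 236619 + 97430 = 334049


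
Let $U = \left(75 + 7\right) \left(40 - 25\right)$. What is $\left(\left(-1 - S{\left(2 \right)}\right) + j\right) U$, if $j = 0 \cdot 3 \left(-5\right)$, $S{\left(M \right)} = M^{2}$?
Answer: $-6150$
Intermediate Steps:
$U = 1230$ ($U = 82 \cdot 15 = 1230$)
$j = 0$ ($j = 0 \left(-5\right) = 0$)
$\left(\left(-1 - S{\left(2 \right)}\right) + j\right) U = \left(\left(-1 - 2^{2}\right) + 0\right) 1230 = \left(\left(-1 - 4\right) + 0\right) 1230 = \left(-5 + 0\right) 1230 = \left(-5\right) 1230 = -6150$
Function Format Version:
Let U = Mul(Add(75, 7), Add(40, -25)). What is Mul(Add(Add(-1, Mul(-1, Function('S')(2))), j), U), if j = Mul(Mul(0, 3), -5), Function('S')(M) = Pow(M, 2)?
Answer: -6150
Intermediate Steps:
U = 1230 (U = Mul(82, 15) = 1230)
j = 0 (j = Mul(0, -5) = 0)
Mul(Add(Add(-1, Mul(-1, Function('S')(2))), j), U) = Mul(Add(Add(-1, Mul(-1, Pow(2, 2))), 0), 1230) = Mul(Add(Add(-1, Mul(-1, 4)), 0), 1230) = Mul(Add(Add(-1, -4), 0), 1230) = Mul(Add(-5, 0), 1230) = Mul(-5, 1230) = -6150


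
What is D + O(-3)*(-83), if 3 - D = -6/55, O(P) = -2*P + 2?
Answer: -36349/55 ≈ -660.89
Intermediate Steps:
O(P) = 2 - 2*P
D = 171/55 (D = 3 - (-6)/55 = 3 - 1*(-6/55) = 3 + 6/55 = 171/55 ≈ 3.1091)
D + O(-3)*(-83) = 171/55 + (2 - 2*(-3))*(-83) = 171/55 + (2 + 6)*(-83) = 171/55 + 8*(-83) = 171/55 - 664 = -36349/55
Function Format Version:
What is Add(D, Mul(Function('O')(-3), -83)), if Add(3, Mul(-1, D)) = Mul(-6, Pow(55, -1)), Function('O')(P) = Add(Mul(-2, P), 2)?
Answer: Rational(-36349, 55) ≈ -660.89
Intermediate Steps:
Function('O')(P) = Add(2, Mul(-2, P))
D = Rational(171, 55) (D = Add(3, Mul(-1, Mul(-6, Pow(55, -1)))) = Add(3, Mul(-1, Mul(-6, Rational(1, 55)))) = Add(3, Mul(-1, Rational(-6, 55))) = Add(3, Rational(6, 55)) = Rational(171, 55) ≈ 3.1091)
Add(D, Mul(Function('O')(-3), -83)) = Add(Rational(171, 55), Mul(Add(2, Mul(-2, -3)), -83)) = Add(Rational(171, 55), Mul(Add(2, 6), -83)) = Add(Rational(171, 55), Mul(8, -83)) = Add(Rational(171, 55), -664) = Rational(-36349, 55)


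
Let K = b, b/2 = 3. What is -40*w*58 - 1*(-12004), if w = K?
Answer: -1916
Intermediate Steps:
b = 6 (b = 2*3 = 6)
K = 6
w = 6
-40*w*58 - 1*(-12004) = -40*6*58 - 1*(-12004) = -240*58 + 12004 = -13920 + 12004 = -1916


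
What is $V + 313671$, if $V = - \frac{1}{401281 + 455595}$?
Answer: $\frac{268777151795}{856876} \approx 3.1367 \cdot 10^{5}$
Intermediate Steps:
$V = - \frac{1}{856876} \approx -1.167 \cdot 10^{-6}$
$V + 313671 = - \frac{1}{856876} + 313671 = \frac{268777151795}{856876}$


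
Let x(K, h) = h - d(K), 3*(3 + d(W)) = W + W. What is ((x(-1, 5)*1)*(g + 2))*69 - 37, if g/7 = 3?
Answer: 13717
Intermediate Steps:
g = 21 (g = 7*3 = 21)
d(W) = -3 + 2*W/3 (d(W) = -3 + (W + W)/3 = -3 + (2*W)/3 = -3 + 2*W/3)
x(K, h) = 3 + h - 2*K/3 (x(K, h) = h - (-3 + 2*K/3) = h + (3 - 2*K/3) = 3 + h - 2*K/3)
((x(-1, 5)*1)*(g + 2))*69 - 37 = (((3 + 5 - ⅔*(-1))*1)*(21 + 2))*69 - 37 = (((3 + 5 + ⅔)*1)*23)*69 - 37 = (((26/3)*1)*23)*69 - 37 = ((26/3)*23)*69 - 37 = (598/3)*69 - 37 = 13754 - 37 = 13717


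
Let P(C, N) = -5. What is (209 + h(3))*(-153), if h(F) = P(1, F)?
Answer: -31212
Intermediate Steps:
h(F) = -5
(209 + h(3))*(-153) = (209 - 5)*(-153) = 204*(-153) = -31212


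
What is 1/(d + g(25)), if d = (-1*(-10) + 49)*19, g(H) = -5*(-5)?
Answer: 1/1146 ≈ 0.00087260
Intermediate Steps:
g(H) = 25
d = 1121 (d = (10 + 49)*19 = 59*19 = 1121)
1/(d + g(25)) = 1/(1121 + 25) = 1/1146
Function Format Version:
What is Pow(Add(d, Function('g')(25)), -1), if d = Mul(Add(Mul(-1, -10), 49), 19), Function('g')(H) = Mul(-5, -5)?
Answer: Rational(1, 1146) ≈ 0.00087260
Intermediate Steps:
Function('g')(H) = 25
d = 1121 (d = Mul(Add(10, 49), 19) = Mul(59, 19) = 1121)
Pow(Add(d, Function('g')(25)), -1) = Pow(Add(1121, 25), -1) = Pow(1146, -1) = Rational(1, 1146)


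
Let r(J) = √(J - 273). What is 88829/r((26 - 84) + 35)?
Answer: -88829*I*√74/148 ≈ -5163.1*I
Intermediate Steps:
r(J) = √(-273 + J)
88829/r((26 - 84) + 35) = 88829/(√(-273 + ((26 - 84) + 35))) = 88829/(√(-273 + (-58 + 35))) = 88829/(√(-273 - 23)) = 88829/(√(-296)) = 88829/((2*I*√74)) = 88829*(-I*√74/148) = -88829*I*√74/148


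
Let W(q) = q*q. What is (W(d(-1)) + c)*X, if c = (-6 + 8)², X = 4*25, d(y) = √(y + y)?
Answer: 200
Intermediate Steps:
d(y) = √2*√y (d(y) = √(2*y) = √2*√y)
X = 100
W(q) = q²
c = 4 (c = 2² = 4)
(W(d(-1)) + c)*X = ((√2*√(-1))² + 4)*100 = ((√2*I)² + 4)*100 = ((I*√2)² + 4)*100 = (-2 + 4)*100 = 2*100 = 200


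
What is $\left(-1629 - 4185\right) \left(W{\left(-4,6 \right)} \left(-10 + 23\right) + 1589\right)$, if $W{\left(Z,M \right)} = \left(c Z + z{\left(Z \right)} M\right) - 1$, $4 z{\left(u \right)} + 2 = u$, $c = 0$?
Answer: $-8482626$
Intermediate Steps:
$z{\left(u \right)} = - \frac{1}{2} + \frac{u}{4}$
$W{\left(Z,M \right)} = -1 + M \left(- \frac{1}{2} + \frac{Z}{4}\right)$ ($W{\left(Z,M \right)} = \left(0 Z + \left(- \frac{1}{2} + \frac{Z}{4}\right) M\right) - 1 = \left(0 + M \left(- \frac{1}{2} + \frac{Z}{4}\right)\right) - 1 = M \left(- \frac{1}{2} + \frac{Z}{4}\right) - 1 = -1 + M \left(- \frac{1}{2} + \frac{Z}{4}\right)$)
$\left(-1629 - 4185\right) \left(W{\left(-4,6 \right)} \left(-10 + 23\right) + 1589\right) = \left(-1629 - 4185\right) \left(\left(-1 + \frac{1}{4} \cdot 6 \left(-2 - 4\right)\right) \left(-10 + 23\right) + 1589\right) = - 5814 \left(\left(-1 + \frac{1}{4} \cdot 6 \left(-6\right)\right) 13 + 1589\right) = - 5814 \left(\left(-1 - 9\right) 13 + 1589\right) = - 5814 \left(\left(-10\right) 13 + 1589\right) = - 5814 \left(-130 + 1589\right) = \left(-5814\right) 1459 = -8482626$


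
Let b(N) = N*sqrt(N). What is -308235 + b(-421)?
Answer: -308235 - 421*I*sqrt(421) ≈ -3.0824e+5 - 8638.2*I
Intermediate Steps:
b(N) = N**(3/2)
-308235 + b(-421) = -308235 + (-421)**(3/2) = -308235 - 421*I*sqrt(421)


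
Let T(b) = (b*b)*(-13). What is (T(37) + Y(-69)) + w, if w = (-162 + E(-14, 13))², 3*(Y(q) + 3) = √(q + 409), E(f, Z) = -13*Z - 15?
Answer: 101916 + 2*√85/3 ≈ 1.0192e+5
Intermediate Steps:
T(b) = -13*b² (T(b) = b²*(-13) = -13*b²)
E(f, Z) = -15 - 13*Z
Y(q) = -3 + √(409 + q)/3 (Y(q) = -3 + √(q + 409)/3 = -3 + √(409 + q)/3)
w = 119716 (w = (-162 + (-15 - 13*13))² = (-162 + (-15 - 169))² = (-162 - 184)² = (-346)² = 119716)
(T(37) + Y(-69)) + w = (-13*37² + (-3 + √(409 - 69)/3)) + 119716 = (-13*1369 + (-3 + √340/3)) + 119716 = (-17797 + (-3 + (2*√85)/3)) + 119716 = (-17797 + (-3 + 2*√85/3)) + 119716 = (-17800 + 2*√85/3) + 119716 = 101916 + 2*√85/3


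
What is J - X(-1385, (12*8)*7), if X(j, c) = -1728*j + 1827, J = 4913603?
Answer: 2518496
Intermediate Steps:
X(j, c) = 1827 - 1728*j
J - X(-1385, (12*8)*7) = 4913603 - (1827 - 1728*(-1385)) = 4913603 - (1827 + 2393280) = 4913603 - 1*2395107 = 4913603 - 2395107 = 2518496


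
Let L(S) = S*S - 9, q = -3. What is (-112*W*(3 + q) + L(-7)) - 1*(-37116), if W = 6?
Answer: 37156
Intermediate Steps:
L(S) = -9 + S² (L(S) = S² - 9 = -9 + S²)
(-112*W*(3 + q) + L(-7)) - 1*(-37116) = (-672*(3 - 3) + (-9 + (-7)²)) - 1*(-37116) = (-672*0 + (-9 + 49)) + 37116 = (-112*0 + 40) + 37116 = (0 + 40) + 37116 = 40 + 37116 = 37156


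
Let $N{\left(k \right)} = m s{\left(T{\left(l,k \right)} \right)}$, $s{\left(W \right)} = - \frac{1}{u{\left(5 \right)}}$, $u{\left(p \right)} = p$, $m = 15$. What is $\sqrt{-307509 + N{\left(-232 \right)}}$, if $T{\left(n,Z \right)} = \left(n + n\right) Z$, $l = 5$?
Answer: $6 i \sqrt{8542} \approx 554.54 i$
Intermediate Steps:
$T{\left(n,Z \right)} = 2 Z n$ ($T{\left(n,Z \right)} = 2 n Z = 2 Z n$)
$s{\left(W \right)} = - \frac{1}{5}$
$N{\left(k \right)} = -3$ ($N{\left(k \right)} = 15 \left(- \frac{1}{5}\right) = -3$)
$\sqrt{-307509 + N{\left(-232 \right)}} = \sqrt{-307509 - 3} = \sqrt{-307512} = 6 i \sqrt{8542}$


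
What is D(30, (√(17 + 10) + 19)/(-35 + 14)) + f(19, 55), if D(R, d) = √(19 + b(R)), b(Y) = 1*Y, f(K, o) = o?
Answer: 62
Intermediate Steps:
b(Y) = Y
D(R, d) = √(19 + R)
D(30, (√(17 + 10) + 19)/(-35 + 14)) + f(19, 55) = √(19 + 30) + 55 = √49 + 55 = 7 + 55 = 62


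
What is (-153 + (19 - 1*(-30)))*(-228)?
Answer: 23712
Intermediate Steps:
(-153 + (19 - 1*(-30)))*(-228) = (-153 + (19 + 30))*(-228) = (-153 + 49)*(-228) = -104*(-228) = 23712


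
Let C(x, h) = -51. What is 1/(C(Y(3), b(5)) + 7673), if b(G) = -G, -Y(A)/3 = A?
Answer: 1/7622 ≈ 0.00013120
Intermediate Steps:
Y(A) = -3*A
1/(C(Y(3), b(5)) + 7673) = 1/(-51 + 7673) = 1/7622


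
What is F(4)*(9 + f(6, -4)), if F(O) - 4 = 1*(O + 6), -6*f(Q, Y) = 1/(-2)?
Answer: 763/6 ≈ 127.17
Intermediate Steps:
f(Q, Y) = 1/12 (f(Q, Y) = -1/6/(-2) = -1/6*(-1/2) = 1/12)
F(O) = 10 + O (F(O) = 4 + 1*(O + 6) = 4 + 1*(6 + O) = 4 + (6 + O) = 10 + O)
F(4)*(9 + f(6, -4)) = (10 + 4)*(9 + 1/12) = 14*(109/12) = 763/6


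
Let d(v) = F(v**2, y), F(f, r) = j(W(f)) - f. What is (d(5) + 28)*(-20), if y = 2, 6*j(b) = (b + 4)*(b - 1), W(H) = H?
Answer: -2380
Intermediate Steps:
j(b) = (-1 + b)*(4 + b)/6 (j(b) = ((b + 4)*(b - 1))/6 = ((4 + b)*(-1 + b))/6 = ((-1 + b)*(4 + b))/6 = (-1 + b)*(4 + b)/6)
F(f, r) = -2/3 - f/2 + f**2/6 (F(f, r) = (-2/3 + f/2 + f**2/6) - f = -2/3 - f/2 + f**2/6)
d(v) = -2/3 - v**2/2 + v**4/6 (d(v) = -2/3 - v**2/2 + (v**2)**2/6 = -2/3 - v**2/2 + v**4/6)
(d(5) + 28)*(-20) = ((-2/3 - 1/2*5**2 + (1/6)*5**4) + 28)*(-20) = ((-2/3 - 1/2*25 + (1/6)*625) + 28)*(-20) = ((-2/3 - 25/2 + 625/6) + 28)*(-20) = (91 + 28)*(-20) = 119*(-20) = -2380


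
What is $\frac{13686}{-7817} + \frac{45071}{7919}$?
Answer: $\frac{243940573}{61902823} \approx 3.9407$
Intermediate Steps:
$\frac{13686}{-7817} + \frac{45071}{7919} = 13686 \left(- \frac{1}{7817}\right) + 45071 \cdot \frac{1}{7919} = - \frac{13686}{7817} + \frac{45071}{7919} = \frac{243940573}{61902823}$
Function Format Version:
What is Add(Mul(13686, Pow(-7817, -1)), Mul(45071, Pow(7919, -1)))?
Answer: Rational(243940573, 61902823) ≈ 3.9407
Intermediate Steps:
Add(Mul(13686, Pow(-7817, -1)), Mul(45071, Pow(7919, -1))) = Add(Mul(13686, Rational(-1, 7817)), Mul(45071, Rational(1, 7919))) = Add(Rational(-13686, 7817), Rational(45071, 7919)) = Rational(243940573, 61902823)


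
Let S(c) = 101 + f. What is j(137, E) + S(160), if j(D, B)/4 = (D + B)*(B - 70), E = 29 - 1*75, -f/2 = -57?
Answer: -42009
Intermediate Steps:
f = 114 (f = -2*(-57) = 114)
S(c) = 215 (S(c) = 101 + 114 = 215)
E = -46 (E = 29 - 75 = -46)
j(D, B) = 4*(-70 + B)*(B + D) (j(D, B) = 4*((D + B)*(B - 70)) = 4*((B + D)*(-70 + B)) = 4*((-70 + B)*(B + D)) = 4*(-70 + B)*(B + D))
j(137, E) + S(160) = (-280*(-46) - 280*137 + 4*(-46)² + 4*(-46)*137) + 215 = (12880 - 38360 + 4*2116 - 25208) + 215 = (12880 - 38360 + 8464 - 25208) + 215 = -42224 + 215 = -42009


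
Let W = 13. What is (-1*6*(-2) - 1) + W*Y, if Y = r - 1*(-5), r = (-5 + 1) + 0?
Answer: 24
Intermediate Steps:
r = -4 (r = -4 + 0 = -4)
Y = 1 (Y = -4 - 1*(-5) = -4 + 5 = 1)
(-1*6*(-2) - 1) + W*Y = (-1*6*(-2) - 1) + 13*1 = (-6*(-2) - 1) + 13 = (12 - 1) + 13 = 11 + 13 = 24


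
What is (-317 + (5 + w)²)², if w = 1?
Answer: 78961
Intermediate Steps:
(-317 + (5 + w)²)² = (-317 + (5 + 1)²)² = (-317 + 6²)² = (-317 + 36)² = (-281)² = 78961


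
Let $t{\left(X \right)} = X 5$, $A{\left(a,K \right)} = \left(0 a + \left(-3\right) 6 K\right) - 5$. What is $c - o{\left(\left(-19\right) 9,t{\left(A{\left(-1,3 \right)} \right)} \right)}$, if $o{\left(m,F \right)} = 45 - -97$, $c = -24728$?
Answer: $-24870$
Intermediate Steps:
$A{\left(a,K \right)} = -5 - 18 K$ ($A{\left(a,K \right)} = \left(0 - 18 K\right) - 5 = - 18 K - 5 = -5 - 18 K$)
$t{\left(X \right)} = 5 X$
$o{\left(m,F \right)} = 142$ ($o{\left(m,F \right)} = 45 + 97 = 142$)
$c - o{\left(\left(-19\right) 9,t{\left(A{\left(-1,3 \right)} \right)} \right)} = -24728 - 142 = -24870$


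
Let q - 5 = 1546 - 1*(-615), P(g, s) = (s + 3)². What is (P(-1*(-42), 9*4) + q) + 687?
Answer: 4374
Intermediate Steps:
P(g, s) = (3 + s)²
q = 2166 (q = 5 + (1546 - 1*(-615)) = 5 + (1546 + 615) = 5 + 2161 = 2166)
(P(-1*(-42), 9*4) + q) + 687 = ((3 + 9*4)² + 2166) + 687 = ((3 + 36)² + 2166) + 687 = (39² + 2166) + 687 = (1521 + 2166) + 687 = 3687 + 687 = 4374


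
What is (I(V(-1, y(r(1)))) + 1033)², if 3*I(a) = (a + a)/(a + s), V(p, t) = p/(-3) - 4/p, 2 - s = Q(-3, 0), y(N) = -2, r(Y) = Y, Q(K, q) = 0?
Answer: 3470034649/3249 ≈ 1.0680e+6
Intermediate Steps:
s = 2 (s = 2 - 1*0 = 2 + 0 = 2)
V(p, t) = -4/p - p/3 (V(p, t) = p*(-⅓) - 4/p = -p/3 - 4/p = -4/p - p/3)
I(a) = 2*a/(3*(2 + a)) (I(a) = ((a + a)/(a + 2))/3 = ((2*a)/(2 + a))/3 = (2*a/(2 + a))/3 = 2*a/(3*(2 + a)))
(I(V(-1, y(r(1)))) + 1033)² = (2*(-4/(-1) - ⅓*(-1))/(3*(2 + (-4/(-1) - ⅓*(-1)))) + 1033)² = (2*(-4*(-1) + ⅓)/(3*(2 + (-4*(-1) + ⅓))) + 1033)² = (2*(4 + ⅓)/(3*(2 + (4 + ⅓))) + 1033)² = ((⅔)*(13/3)/(2 + 13/3) + 1033)² = ((⅔)*(13/3)/(19/3) + 1033)² = ((⅔)*(13/3)*(3/19) + 1033)² = (26/57 + 1033)² = (58907/57)² = 3470034649/3249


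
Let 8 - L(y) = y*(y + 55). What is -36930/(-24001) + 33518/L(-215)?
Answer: 232815521/412721196 ≈ 0.56410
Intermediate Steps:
L(y) = 8 - y*(55 + y) (L(y) = 8 - y*(y + 55) = 8 - y*(55 + y))
-36930/(-24001) + 33518/L(-215) = -36930/(-24001) + 33518/(8 - 1*(-215)² - 55*(-215)) = -36930*(-1/24001) + 33518/(8 - 1*46225 + 11825) = 36930/24001 + 33518/(8 - 46225 + 11825) = 36930/24001 + 33518/(-34392) = 36930/24001 + 33518*(-1/34392) = 36930/24001 - 16759/17196 = 232815521/412721196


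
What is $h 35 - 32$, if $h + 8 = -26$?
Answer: $-1222$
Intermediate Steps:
$h = -34$ ($h = -8 - 26 = -34$)
$h 35 - 32 = \left(-34\right) 35 - 32 = -1190 - 32 = -1222$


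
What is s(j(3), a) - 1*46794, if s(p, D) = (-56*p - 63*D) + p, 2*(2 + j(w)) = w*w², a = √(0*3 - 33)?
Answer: -94853/2 - 63*I*√33 ≈ -47427.0 - 361.91*I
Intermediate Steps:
a = I*√33 (a = √(0 - 33) = √(-33) = I*√33 ≈ 5.7446*I)
j(w) = -2 + w³/2 (j(w) = -2 + (w*w²)/2 = -2 + w³/2)
s(p, D) = -63*D - 55*p (s(p, D) = (-63*D - 56*p) + p = -63*D - 55*p)
s(j(3), a) - 1*46794 = (-63*I*√33 - 55*(-2 + (½)*3³)) - 1*46794 = (-63*I*√33 - 55*(-2 + (½)*27)) - 46794 = (-63*I*√33 - 55*(-2 + 27/2)) - 46794 = (-63*I*√33 - 55*23/2) - 46794 = (-63*I*√33 - 1265/2) - 46794 = (-1265/2 - 63*I*√33) - 46794 = -94853/2 - 63*I*√33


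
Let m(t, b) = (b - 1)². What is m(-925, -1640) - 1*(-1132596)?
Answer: 3825477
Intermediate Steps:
m(t, b) = (-1 + b)²
m(-925, -1640) - 1*(-1132596) = (-1 - 1640)² - 1*(-1132596) = (-1641)² + 1132596 = 2692881 + 1132596 = 3825477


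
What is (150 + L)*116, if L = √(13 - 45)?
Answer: 17400 + 464*I*√2 ≈ 17400.0 + 656.2*I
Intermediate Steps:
L = 4*I*√2 (L = √(-32) = 4*I*√2 ≈ 5.6569*I)
(150 + L)*116 = (150 + 4*I*√2)*116 = 17400 + 464*I*√2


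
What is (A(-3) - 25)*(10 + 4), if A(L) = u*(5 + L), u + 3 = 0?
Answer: -434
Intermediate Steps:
u = -3 (u = -3 + 0 = -3)
A(L) = -15 - 3*L (A(L) = -3*(5 + L) = -15 - 3*L)
(A(-3) - 25)*(10 + 4) = ((-15 - 3*(-3)) - 25)*(10 + 4) = ((-15 + 9) - 25)*14 = (-6 - 25)*14 = -31*14 = -434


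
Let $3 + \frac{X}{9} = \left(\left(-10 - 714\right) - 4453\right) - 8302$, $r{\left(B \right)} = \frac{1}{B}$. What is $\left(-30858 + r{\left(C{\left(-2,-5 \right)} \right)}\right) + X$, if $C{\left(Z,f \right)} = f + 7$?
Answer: $- \frac{304391}{2} \approx -1.522 \cdot 10^{5}$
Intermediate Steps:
$C{\left(Z,f \right)} = 7 + f$
$X = -121338$ ($X = -27 + 9 \left(\left(\left(-10 - 714\right) - 4453\right) - 8302\right) = -27 + 9 \left(\left(-724 - 4453\right) - 8302\right) = -27 + 9 \left(-5177 - 8302\right) = -27 + 9 \left(-13479\right) = -27 - 121311 = -121338$)
$\left(-30858 + r{\left(C{\left(-2,-5 \right)} \right)}\right) + X = \left(-30858 + \frac{1}{7 - 5}\right) - 121338 = \left(-30858 + \frac{1}{2}\right) - 121338 = - \frac{61715}{2} - 121338 = - \frac{304391}{2}$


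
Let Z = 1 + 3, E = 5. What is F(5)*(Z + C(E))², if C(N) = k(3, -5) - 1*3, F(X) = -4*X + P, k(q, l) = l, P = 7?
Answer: -208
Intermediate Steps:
F(X) = 7 - 4*X (F(X) = -4*X + 7 = 7 - 4*X)
Z = 4
C(N) = -8 (C(N) = -5 - 1*3 = -5 - 3 = -8)
F(5)*(Z + C(E))² = (7 - 4*5)*(4 - 8)² = (7 - 20)*(-4)² = -13*16 = -208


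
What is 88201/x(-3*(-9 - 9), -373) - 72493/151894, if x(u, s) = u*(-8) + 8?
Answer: -6713969863/32201528 ≈ -208.50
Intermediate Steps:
x(u, s) = 8 - 8*u (x(u, s) = -8*u + 8 = 8 - 8*u)
88201/x(-3*(-9 - 9), -373) - 72493/151894 = 88201/(8 - (-24)*(-9 - 9)) - 72493/151894 = 88201/(8 - (-24)*(-18)) - 72493*1/151894 = 88201/(8 - 8*54) - 72493/151894 = 88201/(8 - 432) - 72493/151894 = 88201/(-424) - 72493/151894 = 88201*(-1/424) - 72493/151894 = -88201/424 - 72493/151894 = -6713969863/32201528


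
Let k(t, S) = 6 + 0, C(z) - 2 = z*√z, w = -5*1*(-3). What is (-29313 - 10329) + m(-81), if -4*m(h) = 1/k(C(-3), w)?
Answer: -951409/24 ≈ -39642.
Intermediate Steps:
w = 15 (w = -5*(-3) = 15)
C(z) = 2 + z^(3/2) (C(z) = 2 + z*√z = 2 + z^(3/2))
k(t, S) = 6
m(h) = -1/24 (m(h) = -¼/6 = -¼*⅙ = -1/24)
(-29313 - 10329) + m(-81) = (-29313 - 10329) - 1/24 = -39642 - 1/24 = -951409/24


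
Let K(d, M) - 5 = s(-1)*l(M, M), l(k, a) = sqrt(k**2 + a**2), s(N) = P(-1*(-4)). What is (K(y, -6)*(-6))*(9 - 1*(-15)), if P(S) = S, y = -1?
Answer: -720 - 3456*sqrt(2) ≈ -5607.5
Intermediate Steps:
s(N) = 4 (s(N) = -1*(-4) = 4)
l(k, a) = sqrt(a**2 + k**2)
K(d, M) = 5 + 4*sqrt(2)*sqrt(M**2) (K(d, M) = 5 + 4*sqrt(M**2 + M**2) = 5 + 4*sqrt(2*M**2) = 5 + 4*(sqrt(2)*sqrt(M**2)) = 5 + 4*sqrt(2)*sqrt(M**2))
(K(y, -6)*(-6))*(9 - 1*(-15)) = ((5 + 4*sqrt(2)*sqrt((-6)**2))*(-6))*(9 - 1*(-15)) = ((5 + 4*sqrt(2)*sqrt(36))*(-6))*(9 + 15) = ((5 + 4*sqrt(2)*6)*(-6))*24 = ((5 + 24*sqrt(2))*(-6))*24 = (-30 - 144*sqrt(2))*24 = -720 - 3456*sqrt(2)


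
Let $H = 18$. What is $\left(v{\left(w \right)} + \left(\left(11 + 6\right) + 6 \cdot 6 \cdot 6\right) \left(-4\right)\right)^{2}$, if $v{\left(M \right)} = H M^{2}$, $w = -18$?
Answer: $24010000$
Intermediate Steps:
$v{\left(M \right)} = 18 M^{2}$
$\left(v{\left(w \right)} + \left(\left(11 + 6\right) + 6 \cdot 6 \cdot 6\right) \left(-4\right)\right)^{2} = \left(18 \left(-18\right)^{2} + \left(\left(11 + 6\right) + 6 \cdot 6 \cdot 6\right) \left(-4\right)\right)^{2} = \left(18 \cdot 324 + \left(17 + 36 \cdot 6\right) \left(-4\right)\right)^{2} = \left(5832 + \left(17 + 216\right) \left(-4\right)\right)^{2} = \left(5832 + 233 \left(-4\right)\right)^{2} = \left(5832 - 932\right)^{2} = 4900^{2} = 24010000$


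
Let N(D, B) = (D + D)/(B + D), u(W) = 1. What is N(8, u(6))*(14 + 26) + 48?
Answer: 1072/9 ≈ 119.11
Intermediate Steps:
N(D, B) = 2*D/(B + D) (N(D, B) = (2*D)/(B + D) = 2*D/(B + D))
N(8, u(6))*(14 + 26) + 48 = (2*8/(1 + 8))*(14 + 26) + 48 = (2*8/9)*40 + 48 = (2*8*(1/9))*40 + 48 = (16/9)*40 + 48 = 640/9 + 48 = 1072/9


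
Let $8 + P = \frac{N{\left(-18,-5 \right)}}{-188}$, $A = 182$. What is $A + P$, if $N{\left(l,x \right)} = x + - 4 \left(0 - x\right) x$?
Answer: $\frac{32617}{188} \approx 173.49$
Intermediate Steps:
$N{\left(l,x \right)} = x + 4 x^{2}$ ($N{\left(l,x \right)} = x + - 4 \left(- x\right) x = x + 4 x x = x + 4 x^{2}$)
$P = - \frac{1599}{188}$ ($P = -8 + \frac{\left(-5\right) \left(1 + 4 \left(-5\right)\right)}{-188} = -8 + - 5 \left(1 - 20\right) \left(- \frac{1}{188}\right) = -8 + \left(-5\right) \left(-19\right) \left(- \frac{1}{188}\right) = -8 + 95 \left(- \frac{1}{188}\right) = -8 - \frac{95}{188} = - \frac{1599}{188} \approx -8.5053$)
$A + P = 182 - \frac{1599}{188} = \frac{32617}{188}$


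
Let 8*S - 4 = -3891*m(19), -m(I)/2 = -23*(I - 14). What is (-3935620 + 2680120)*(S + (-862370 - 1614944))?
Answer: 3250715176125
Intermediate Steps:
m(I) = -644 + 46*I (m(I) = -(-46)*(I - 14) = -(-46)*(-14 + I) = -2*(322 - 23*I) = -644 + 46*I)
S = -447463/4 (S = ½ + (-3891*(-644 + 46*19))/8 = ½ + (-3891*(-644 + 874))/8 = ½ + (-3891*230)/8 = ½ + (⅛)*(-894930) = ½ - 447465/4 = -447463/4 ≈ -1.1187e+5)
(-3935620 + 2680120)*(S + (-862370 - 1614944)) = (-3935620 + 2680120)*(-447463/4 + (-862370 - 1614944)) = -1255500*(-447463/4 - 2477314) = -1255500*(-10356719/4) = 3250715176125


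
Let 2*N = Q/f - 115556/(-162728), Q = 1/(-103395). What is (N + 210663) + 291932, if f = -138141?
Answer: 584080752262304398637/1162129228579980 ≈ 5.0260e+5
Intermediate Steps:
Q = -1/103395 ≈ -9.6716e-6
N = 412624149350537/1162129228579980 (N = (-1/103395/(-138141) - 115556/(-162728))/2 = (-1/103395*(-1/138141) - 115556*(-1/162728))/2 = (1/14283088695 + 28889/40682)/2 = (1/2)*(412624149350537/581064614289990) = 412624149350537/1162129228579980 ≈ 0.35506)
(N + 210663) + 291932 = (412624149350537/1162129228579980 + 210663) + 291932 = 244818042304493677277/1162129228579980 + 291932 = 584080752262304398637/1162129228579980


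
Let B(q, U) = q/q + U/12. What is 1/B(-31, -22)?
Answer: -6/5 ≈ -1.2000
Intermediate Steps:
B(q, U) = 1 + U/12 (B(q, U) = 1 + U*(1/12) = 1 + U/12)
1/B(-31, -22) = 1/(1 + (1/12)*(-22)) = 1/(1 - 11/6) = 1/(-⅚) = -6/5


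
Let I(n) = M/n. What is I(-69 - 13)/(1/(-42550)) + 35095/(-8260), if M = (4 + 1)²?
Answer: 878369721/67732 ≈ 12968.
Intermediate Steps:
M = 25 (M = 5² = 25)
I(n) = 25/n
I(-69 - 13)/(1/(-42550)) + 35095/(-8260) = (25/(-69 - 13))/(1/(-42550)) + 35095/(-8260) = (25/(-82))/(-1/42550) + 35095*(-1/8260) = (25*(-1/82))*(-42550) - 7019/1652 = -25/82*(-42550) - 7019/1652 = 531875/41 - 7019/1652 = 878369721/67732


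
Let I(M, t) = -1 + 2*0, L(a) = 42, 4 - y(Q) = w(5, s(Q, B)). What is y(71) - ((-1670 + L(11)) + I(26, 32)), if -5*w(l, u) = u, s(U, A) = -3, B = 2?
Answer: 8162/5 ≈ 1632.4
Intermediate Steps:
w(l, u) = -u/5
y(Q) = 17/5 (y(Q) = 4 - (-1)*(-3)/5 = 4 - 1*3/5 = 4 - 3/5 = 17/5)
I(M, t) = -1 (I(M, t) = -1 + 0 = -1)
y(71) - ((-1670 + L(11)) + I(26, 32)) = 17/5 - ((-1670 + 42) - 1) = 17/5 - (-1628 - 1) = 17/5 - 1*(-1629) = 17/5 + 1629 = 8162/5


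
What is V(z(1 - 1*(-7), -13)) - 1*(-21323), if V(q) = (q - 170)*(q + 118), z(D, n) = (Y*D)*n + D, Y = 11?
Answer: 1350831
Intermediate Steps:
z(D, n) = D + 11*D*n (z(D, n) = (11*D)*n + D = 11*D*n + D = D + 11*D*n)
V(q) = (-170 + q)*(118 + q)
V(z(1 - 1*(-7), -13)) - 1*(-21323) = (-20060 + ((1 - 1*(-7))*(1 + 11*(-13)))**2 - 52*(1 - 1*(-7))*(1 + 11*(-13))) - 1*(-21323) = (-20060 + ((1 + 7)*(1 - 143))**2 - 52*(1 + 7)*(1 - 143)) + 21323 = (-20060 + (8*(-142))**2 - 416*(-142)) + 21323 = (-20060 + (-1136)**2 - 52*(-1136)) + 21323 = (-20060 + 1290496 + 59072) + 21323 = 1329508 + 21323 = 1350831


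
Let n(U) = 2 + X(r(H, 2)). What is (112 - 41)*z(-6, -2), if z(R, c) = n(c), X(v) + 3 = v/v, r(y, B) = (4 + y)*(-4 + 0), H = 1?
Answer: 0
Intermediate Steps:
r(y, B) = -16 - 4*y (r(y, B) = (4 + y)*(-4) = -16 - 4*y)
X(v) = -2 (X(v) = -3 + v/v = -3 + 1 = -2)
n(U) = 0 (n(U) = 2 - 2 = 0)
z(R, c) = 0
(112 - 41)*z(-6, -2) = (112 - 41)*0 = 71*0 = 0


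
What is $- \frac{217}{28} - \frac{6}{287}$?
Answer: $- \frac{8921}{1148} \approx -7.7709$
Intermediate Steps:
$- \frac{217}{28} - \frac{6}{287} = \left(-217\right) \frac{1}{28} - \frac{6}{287} = - \frac{31}{4} - \frac{6}{287} = - \frac{8921}{1148}$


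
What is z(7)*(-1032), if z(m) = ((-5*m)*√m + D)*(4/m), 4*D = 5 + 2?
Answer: -1032 + 20640*√7 ≈ 53576.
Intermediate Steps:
D = 7/4 (D = (5 + 2)/4 = (¼)*7 = 7/4 ≈ 1.7500)
z(m) = 4*(7/4 - 5*m^(3/2))/m (z(m) = ((-5*m)*√m + 7/4)*(4/m) = (-5*m^(3/2) + 7/4)*(4/m) = (7/4 - 5*m^(3/2))*(4/m) = 4*(7/4 - 5*m^(3/2))/m)
z(7)*(-1032) = ((7 - 140*√7)/7)*(-1032) = (1 - 20*√7)*(-1032) = -1032 + 20640*√7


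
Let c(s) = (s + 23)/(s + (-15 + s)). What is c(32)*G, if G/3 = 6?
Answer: 990/49 ≈ 20.204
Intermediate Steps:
G = 18 (G = 3*6 = 18)
c(s) = (23 + s)/(-15 + 2*s)
c(32)*G = ((23 + 32)/(-15 + 2*32))*18 = (55/(-15 + 64))*18 = (55/49)*18 = 990/49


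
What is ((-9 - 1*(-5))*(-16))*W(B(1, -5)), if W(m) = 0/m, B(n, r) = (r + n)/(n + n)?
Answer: 0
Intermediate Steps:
B(n, r) = (n + r)/(2*n) (B(n, r) = (n + r)/((2*n)) = (n + r)*(1/(2*n)) = (n + r)/(2*n))
W(m) = 0
((-9 - 1*(-5))*(-16))*W(B(1, -5)) = ((-9 - 1*(-5))*(-16))*0 = ((-9 + 5)*(-16))*0 = -4*(-16)*0 = 64*0 = 0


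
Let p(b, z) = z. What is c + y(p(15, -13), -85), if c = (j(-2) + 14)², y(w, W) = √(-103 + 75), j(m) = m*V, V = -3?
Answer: 400 + 2*I*√7 ≈ 400.0 + 5.2915*I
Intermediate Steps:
j(m) = -3*m (j(m) = m*(-3) = -3*m)
y(w, W) = 2*I*√7 (y(w, W) = √(-28) = 2*I*√7)
c = 400 (c = (-3*(-2) + 14)² = (6 + 14)² = 20² = 400)
c + y(p(15, -13), -85) = 400 + 2*I*√7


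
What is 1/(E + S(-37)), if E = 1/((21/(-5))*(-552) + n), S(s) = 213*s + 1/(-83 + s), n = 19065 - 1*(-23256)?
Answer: -2975960/23453565493 ≈ -0.00012689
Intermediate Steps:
n = 42321 (n = 19065 + 23256 = 42321)
S(s) = 1/(-83 + s) + 213*s
E = 5/223197 (E = 1/((21/(-5))*(-552) + 42321) = 1/((21*(-1/5))*(-552) + 42321) = 1/(-21/5*(-552) + 42321) = 1/(11592/5 + 42321) = 1/(223197/5) = 5/223197 ≈ 2.2402e-5)
1/(E + S(-37)) = 1/(5/223197 + (1 - 17679*(-37) + 213*(-37)**2)/(-83 - 37)) = 1/(5/223197 + (1 + 654123 + 213*1369)/(-120)) = 1/(5/223197 - (1 + 654123 + 291597)/120) = 1/(5/223197 - 1/120*945721) = 1/(5/223197 - 945721/120) = 1/(-23453565493/2975960) = -2975960/23453565493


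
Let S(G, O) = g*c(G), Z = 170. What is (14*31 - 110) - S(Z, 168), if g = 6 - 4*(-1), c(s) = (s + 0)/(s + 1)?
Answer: 53704/171 ≈ 314.06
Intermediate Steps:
c(s) = s/(1 + s)
g = 10 (g = 6 + 4 = 10)
S(G, O) = 10*G/(1 + G) (S(G, O) = 10*(G/(1 + G)) = 10*G/(1 + G))
(14*31 - 110) - S(Z, 168) = (14*31 - 110) - 10*170/(1 + 170) = (434 - 110) - 10*170/171 = 324 - 10*170/171 = 324 - 1*1700/171 = 324 - 1700/171 = 53704/171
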